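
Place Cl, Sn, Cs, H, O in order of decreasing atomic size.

Cs > Sn > Cl > O > H

H is in period 1, group 1; O is in period 2, group 16; Cl is in period 3, group 17; Sn is in period 5, group 14; Cs is in period 6, group 1.
Moving right in a period, electrons are added to the same shell under a stronger nuclear pull, so atoms get smaller; moving down, a new shell is opened and atoms get larger.
These span different periods and groups, so the two trends combine.
O > H: the two effects oppose for this pair; the down-group effect wins (63 vs 32 pm).
Cl > O: the two effects oppose for this pair; the down-group effect wins (99 vs 63 pm).
Sn > Cl: relative to Cl, both the across-period and down-group shifts push Sn's atomic radius up.
Cs > Sn: both effects reinforce here, so Cs is clearly the larger of the two.
For reference (pm): H 32, O 63, Cl 99, Sn 140, Cs 232.
So from largest to smallest: Cs > Sn > Cl > O > H.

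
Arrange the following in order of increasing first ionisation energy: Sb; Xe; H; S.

First ionization energy rises across a period (greater Z_eff holds electrons more tightly) and falls down a group (valence electrons are farther from the nucleus).
Here both period and group differ, so the two effects have to be weighed against each other.
S > Sb: both effects reinforce here, so S is clearly the higher of the two.
Xe > S: period and group pull opposite ways; the across-period shift dominates (1170 vs 1000 kJ/mol).
H > Xe: the two effects oppose for this pair; the down-group effect wins (1312 vs 1170 kJ/mol).
Tabulated first ionization energy (kJ/mol): H 1312, S 1000, Sb 831, Xe 1170.
So from lowest to highest: Sb < S < Xe < H.

Sb < S < Xe < H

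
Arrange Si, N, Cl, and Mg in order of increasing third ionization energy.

Si, Cl, N, Mg

IE_3 is the cost of taking one more electron from the +2 cation: Si²⁺ still has 2 valence electrons; N²⁺ still has 3 valence electrons; Cl²⁺ still has 5 valence electrons; Mg²⁺ is the bare [Ne] core.
Breaking into a closed-shell core is much more expensive than removing a leftover valence electron — Mg has the largest IE_3 here.
Valence configurations: Si²⁺ [Ne]3s², N²⁺ [He]2s²2p¹, Cl²⁺ [Ne]3s²3p³.
Tabulated IE_3 (kJ/mol): Si 3232, N 4578, Cl 3822, Mg 7733.
Hence IE_3: Si < Cl < N < Mg.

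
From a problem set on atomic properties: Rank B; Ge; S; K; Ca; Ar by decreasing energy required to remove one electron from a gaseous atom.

Ar > S > B > Ge > Ca > K

Across a period the outer electron is held more tightly (higher IE₁); down a group it sits in a higher shell, more shielded, and comes off more easily.
Here both period and group differ, so the two effects have to be weighed against each other.
Ca > K: Ca lies to the right of K in period 4, so the across-period effect alone puts Ca higher.
Ge > Ca: both are in period 4; the period trend gives Ge the larger value.
B > Ge: the two effects oppose for this pair; the down-group effect wins (801 vs 762 kJ/mol).
S > B: the two effects oppose for this pair; the across-period effect wins (1000 vs 801 kJ/mol).
Ar > S: Ar lies to the right of S in period 3, so the across-period effect alone puts Ar higher.
Approximate values (kJ/mol): B 801, S 1000, Ar 1521, K 419, Ca 590, Ge 762.
So from highest to lowest: Ar > S > B > Ge > Ca > K.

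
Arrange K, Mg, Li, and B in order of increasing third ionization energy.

After 2 electrons have been removed, what remains? K²⁺ is already 1 electron into the core; Mg²⁺ is the bare [Ne] core; Li²⁺ is already 1 electron into the core; B²⁺ still has 1 valence electron.
Core electrons are held far more tightly than valence electrons, so K, Mg and Li top the IE_3 order.
Approximate IE_3 values (kJ/mol): K 4420, Mg 7733, Li 11815, B 3660.
Hence IE_3: B < K < Mg < Li.

B, K, Mg, Li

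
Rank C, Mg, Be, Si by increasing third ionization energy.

Si, C, Mg, Be

After 2 electrons have been removed, what remains? C²⁺ still has 2 valence electrons; Mg²⁺ is the bare [Ne] core; Be²⁺ is the bare [He] core; Si²⁺ still has 2 valence electrons.
Pulling an electron out of a noble-gas core costs far more than removing a remaining valence electron, so Mg and Be sit at the high end of IE_3.
Valence configurations: C²⁺ [He]2s², Si²⁺ [Ne]3s².
The numbers (kJ/mol): C 4620, Mg 7733, Be 14849, Si 3232.
Overall IE_3 order: Si < C < Mg < Be.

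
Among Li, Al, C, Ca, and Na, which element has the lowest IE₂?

Ca

IE_2 is the cost of taking one more electron from the +1 cation: Li⁺ is the bare [He] core; Al⁺ still has 2 valence electrons; C⁺ still has 3 valence electrons; Ca⁺ still has 1 valence electron; Na⁺ is the bare [Ne] core.
Core electrons are held far more tightly than valence electrons, so Na and Li top the IE_2 order.
Valence configurations: Al⁺ [Ne]3s², C⁺ [He]2s²2p¹, Ca⁺ [Ar]4s¹.
Approximate IE_2 values (kJ/mol): Li 7298, Al 1817, C 2353, Ca 1145, Na 4562.
Putting it together, IE_2: Ca < Al < C < Na < Li.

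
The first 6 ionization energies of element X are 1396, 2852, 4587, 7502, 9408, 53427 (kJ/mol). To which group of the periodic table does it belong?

Group 15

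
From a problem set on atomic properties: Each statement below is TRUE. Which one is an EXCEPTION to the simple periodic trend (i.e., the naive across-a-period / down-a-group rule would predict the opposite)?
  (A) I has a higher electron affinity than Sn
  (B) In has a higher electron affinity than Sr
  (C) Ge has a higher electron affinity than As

The general trend: electron affinity increases across a period and decreases down a group.
(A) I (period 5, group 17) vs Sn (period 5, group 14): the stated order agrees with the simple trend.
(B) In (period 5, group 13) vs Sr (period 5, group 2): the stated order agrees with the simple trend.
(C) Ge (period 4, group 14) vs As (period 4, group 15): the stated order contradicts the simple trend.
The exception is (C): adding an electron to As's half-filled 4p³ is unfavourable, so Ge (4p²) has the more exothermic EA.

(C)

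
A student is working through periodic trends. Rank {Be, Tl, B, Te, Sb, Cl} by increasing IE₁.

Be is in period 2, group 2; B is in period 2, group 13; Cl is in period 3, group 17; Sb is in period 5, group 15; Te is in period 5, group 16; Tl is in period 6, group 13.
First ionization energy rises across a period (greater Z_eff holds electrons more tightly) and falls down a group (valence electrons are farther from the nucleus).
These span different periods and groups, so the two trends combine.
B > Tl: they share group 13; the group trend gives B the larger value.
Sb > B: the two effects oppose for this pair; the across-period effect wins (831 vs 801 kJ/mol).
Te > Sb: both are in period 5; the period trend gives Te the larger value.
Be > Te: the two effects oppose for this pair; the down-group effect wins (900 vs 869 kJ/mol).
Cl > Be: period and group pull opposite ways; the across-period shift dominates (1251 vs 900 kJ/mol).
Note the exception: Be has a higher first ionization energy than B, contrary to the simple trend — removing B's lone 2p electron is easier than breaking Be's filled 2s².
Approximate values (kJ/mol): Be 900, B 801, Cl 1251, Sb 831, Te 869, Tl 589.
So from lowest to highest: Tl < B < Sb < Te < Be < Cl.

Tl < B < Sb < Te < Be < Cl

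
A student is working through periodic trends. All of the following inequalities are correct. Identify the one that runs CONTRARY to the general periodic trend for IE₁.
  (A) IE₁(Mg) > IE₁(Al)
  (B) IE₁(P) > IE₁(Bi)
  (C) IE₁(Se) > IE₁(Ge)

(A)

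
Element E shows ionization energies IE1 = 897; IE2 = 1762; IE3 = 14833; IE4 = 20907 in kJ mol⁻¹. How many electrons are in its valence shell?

Look for the largest jump between consecutive ionization energies: IE3/IE2 ≈ 8.4, far larger than any earlier ratio.
That jump marks the point where a core electron is being removed. So the atom has 2 valence electrons.

2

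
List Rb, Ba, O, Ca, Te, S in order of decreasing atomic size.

O is in period 2, group 16; S is in period 3, group 16; Ca is in period 4, group 2; Rb is in period 5, group 1; Te is in period 5, group 16; Ba is in period 6, group 2.
Moving right in a period, electrons are added to the same shell under a stronger nuclear pull, so atoms get smaller; moving down, a new shell is opened and atoms get larger.
Here both period and group differ, so the two effects have to be weighed against each other.
S > O: S sits below O in group 16, so the down-group effect alone puts S larger.
Te > S: they share group 16; the group trend gives Te the larger value.
Ca > Te: period and group pull opposite ways; the across-period shift dominates (171 vs 136 pm).
Ba > Ca: Ba sits below Ca in group 2, so the down-group effect alone puts Ba larger.
Rb > Ba: period and group pull opposite ways; the across-period shift dominates (210 vs 196 pm).
Tabulated atomic radius (pm): O 63, S 103, Ca 171, Rb 210, Te 136, Ba 196.
So from largest to smallest: Rb > Ba > Ca > Te > S > O.

Rb > Ba > Ca > Te > S > O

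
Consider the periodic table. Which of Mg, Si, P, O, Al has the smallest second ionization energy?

IE_2 is the cost of taking one more electron from the +1 cation: Mg⁺ still has 1 valence electron; Si⁺ still has 3 valence electrons; P⁺ still has 4 valence electrons; O⁺ still has 5 valence electrons; Al⁺ still has 2 valence electrons.
All are still removing valence electrons, so compare the +1 ions as you would atoms: IE_2 generally rises across a period (higher Z_eff) and falls down a group (larger shell), subject to the usual subshell exceptions.
Valence configurations: Mg⁺ [Ne]3s¹, Si⁺ [Ne]3s²3p¹, P⁺ [Ne]3s²3p², O⁺ [He]2s²2p³, Al⁺ [Ne]3s².
Si⁺ loses a lone 3p electron whereas Al⁺ must break into a filled 3s² pair, so IE_2(Al) > IE_2(Si) even though Si has the higher nuclear charge.
Tabulated IE_2 (kJ/mol): Mg 1451, Si 1577, P 1907, O 3388, Al 1817.
Overall IE_2 order: Mg < Si < Al < P < O.

Mg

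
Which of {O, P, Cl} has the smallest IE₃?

P

After 2 electrons have been removed, what remains? O²⁺ still has 4 valence electrons; P²⁺ still has 3 valence electrons; Cl²⁺ still has 5 valence electrons.
All are still removing valence electrons, so compare the +2 ions as you would atoms: IE_3 generally rises across a period (higher Z_eff) and falls down a group (larger shell), subject to the usual subshell exceptions.
Valence configurations: O²⁺ [He]2s²2p², P²⁺ [Ne]3s²3p¹, Cl²⁺ [Ne]3s²3p³.
Approximate IE_3 values (kJ/mol): O 5300, P 2914, Cl 3822.
Putting it together, IE_3: P < Cl < O.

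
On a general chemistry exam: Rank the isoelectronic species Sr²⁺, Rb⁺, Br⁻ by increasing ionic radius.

Sr²⁺ < Rb⁺ < Br⁻

All of these have 36 electrons, so size is governed by nuclear charge alone: the more protons, the stronger the pull on the same electron cloud, and the smaller the ion.
Nuclear charges: Sr²⁺ (Z=38), Rb⁺ (Z=37), Br⁻ (Z=35).
Smallest to largest: Sr²⁺ < Rb⁺ < Br⁻.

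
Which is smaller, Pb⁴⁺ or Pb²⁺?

Pb⁴⁺

Both ions have Z = 82 protons, but Pb⁴⁺ has lost more electrons, so its remaining electrons feel a larger effective nuclear charge per electron and are pulled in more tightly.
Higher positive charge → smaller ion, so Pb²⁺ > Pb⁴⁺.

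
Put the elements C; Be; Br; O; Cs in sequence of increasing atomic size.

Be is in period 2, group 2; C is in period 2, group 14; O is in period 2, group 16; Br is in period 4, group 17; Cs is in period 6, group 1.
Radius decreases left→right (rising Z_eff, same n) and increases top→bottom (higher n).
Here both period and group differ, so the two effects have to be weighed against each other.
C > O: C lies to the left of O in period 2, so the across-period effect alone puts C larger.
Be > C: Be lies to the left of C in period 2, so the across-period effect alone puts Be larger.
Br > Be: period and group pull opposite ways; the down-group shift dominates (114 vs 102 pm).
Cs > Br: both effects reinforce here, so Cs is clearly the larger of the two.
For reference (pm): Be 102, C 75, O 63, Br 114, Cs 232.
So from smallest to largest: O < C < Be < Br < Cs.

O, C, Be, Br, Cs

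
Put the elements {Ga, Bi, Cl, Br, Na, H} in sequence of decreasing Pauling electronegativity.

Cl, Br, H, Bi, Ga, Na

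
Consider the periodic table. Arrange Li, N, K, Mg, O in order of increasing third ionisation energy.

K < N < O < Mg < Li

IE_3 is the cost of taking one more electron from the +2 cation: Li²⁺ is already 1 electron into the core; N²⁺ still has 3 valence electrons; K²⁺ is already 1 electron into the core; Mg²⁺ is the bare [Ne] core; O²⁺ still has 4 valence electrons.
Usually core removal costs more than valence removal, but here the competition is close: a tightly held n=2 valence electron can cost more to remove than an n=3 core electron, so the actual values have to decide it.
Valence configurations: N²⁺ [He]2s²2p¹, O²⁺ [He]2s²2p².
Tabulated IE_3 (kJ/mol): Li 11815, N 4578, K 4420, Mg 7733, O 5300.
Hence IE_3: K < N < O < Mg < Li.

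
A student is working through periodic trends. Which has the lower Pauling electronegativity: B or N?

B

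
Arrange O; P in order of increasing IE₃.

P < O

IE_3 is the cost of taking one more electron from the +2 cation: O²⁺ still has 4 valence electrons; P²⁺ still has 3 valence electrons.
All are still removing valence electrons, so compare the +2 ions as you would atoms: IE_3 generally rises across a period (higher Z_eff) and falls down a group (larger shell), subject to the usual subshell exceptions.
Valence configurations: O²⁺ [He]2s²2p², P²⁺ [Ne]3s²3p¹.
The numbers (kJ/mol): O 5300, P 2914.
Overall IE_3 order: P < O.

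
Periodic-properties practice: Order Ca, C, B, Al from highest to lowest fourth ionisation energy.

B, Al, Ca, C

IE_4 is the cost of taking one more electron from the +3 cation: Ca³⁺ is already 1 electron into the core; C³⁺ still has 1 valence electron; B³⁺ is the bare [He] core; Al³⁺ is the bare [Ne] core.
Breaking into a closed-shell core is much more expensive than removing a leftover valence electron — Ca, Al and B have the largest IE_4 here.
Approximate IE_4 values (kJ/mol): Ca 6491, C 6223, B 25026, Al 11577.
So the fourth ionization energies run C < Ca < Al < B.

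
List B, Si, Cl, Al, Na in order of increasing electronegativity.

Na < Al < Si < B < Cl

B is in period 2, group 13; Na is in period 3, group 1; Al is in period 3, group 13; Si is in period 3, group 14; Cl is in period 3, group 17.
EN rises left→right (higher Z_eff, smaller atoms) and falls top→bottom (larger, more shielded atoms).
Here both period and group differ, so the two effects have to be weighed against each other.
Al > Na: Al lies to the right of Na in period 3, so the across-period effect alone puts Al higher.
Si > Al: both are in period 3; the period trend gives Si the larger value.
B > Si: the two effects oppose for this pair; the down-group effect wins (2.04 vs 1.90).
Cl > B: the two effects oppose for this pair; the across-period effect wins (3.16 vs 2.04).
Tabulated electronegativity (Pauling): B 2.04, Na 0.93, Al 1.61, Si 1.90, Cl 3.16.
So from lowest to highest: Na < Al < Si < B < Cl.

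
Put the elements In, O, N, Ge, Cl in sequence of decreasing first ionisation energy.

N is in period 2, group 15; O is in period 2, group 16; Cl is in period 3, group 17; Ge is in period 4, group 14; In is in period 5, group 13.
IE₁ increases left→right with effective nuclear charge and decreases top→bottom as the valence shell moves farther out.
These span different periods and groups, so the two trends combine.
Ge > In: both effects reinforce here, so Ge is clearly the higher of the two.
Cl > Ge: both effects reinforce here, so Cl is clearly the higher of the two.
O > Cl: period and group pull opposite ways; the down-group shift dominates (1314 vs 1251 kJ/mol).
N > O: this pair runs against the simple trend — see the exception note.
Note the exception: N has a higher first ionization energy than O, contrary to the simple trend — pairing an electron in O's 2p⁴ costs repulsion energy, so O ionizes more easily than half-filled N (2p³).
Approximate values (kJ/mol): N 1402, O 1314, Cl 1251, Ge 762, In 558.
So from highest to lowest: N > O > Cl > Ge > In.

N > O > Cl > Ge > In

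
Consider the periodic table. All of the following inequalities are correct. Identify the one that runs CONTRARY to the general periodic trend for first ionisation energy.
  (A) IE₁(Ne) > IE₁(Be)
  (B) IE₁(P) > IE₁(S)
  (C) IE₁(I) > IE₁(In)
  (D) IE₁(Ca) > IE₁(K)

(B)

The general trend: first ionisation energy increases across a period and decreases down a group.
(A) Ne (period 2, group 18) vs Be (period 2, group 2): the stated order agrees with the simple trend.
(B) P (period 3, group 15) vs S (period 3, group 16): the stated order contradicts the simple trend.
(C) I (period 5, group 17) vs In (period 5, group 13): the stated order agrees with the simple trend.
(D) Ca (period 4, group 2) vs K (period 4, group 1): the stated order agrees with the simple trend.
The exception is (B): S (3p⁴) ionizes more easily than half-filled P (3p³) because the paired 3p electron in S is pushed out by e⁻–e⁻ repulsion.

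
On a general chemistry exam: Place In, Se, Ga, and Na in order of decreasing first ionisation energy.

Se > Ga > In > Na

Across a period the outer electron is held more tightly (higher IE₁); down a group it sits in a higher shell, more shielded, and comes off more easily.
These span different periods and groups, so the two trends combine.
In > Na: period and group pull opposite ways; the across-period shift dominates (558 vs 496 kJ/mol).
Ga > In: Ga sits above In in group 13, so the down-group effect alone puts Ga higher.
Se > Ga: Se lies to the right of Ga in period 4, so the across-period effect alone puts Se higher.
Approximate values (kJ/mol): Na 496, Ga 579, Se 941, In 558.
So from highest to lowest: Se > Ga > In > Na.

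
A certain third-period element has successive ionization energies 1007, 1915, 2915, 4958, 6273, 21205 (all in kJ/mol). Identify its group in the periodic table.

Group 15

Look for the largest jump between consecutive ionization energies: IE6/IE5 ≈ 3.4, far larger than any earlier ratio.
That jump marks the point where a core electron is being removed. So the atom has 5 valence electrons.
A main-group element with 5 valence electrons is in group 15.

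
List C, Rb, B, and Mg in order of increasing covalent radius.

B is in period 2, group 13; C is in period 2, group 14; Mg is in period 3, group 2; Rb is in period 5, group 1.
Moving right in a period, electrons are added to the same shell under a stronger nuclear pull, so atoms get smaller; moving down, a new shell is opened and atoms get larger.
Neither a single period nor a single group — weigh both effects.
B > C: both are in period 2; the period trend gives B the larger value.
Mg > B: both effects reinforce here, so Mg is clearly the larger of the two.
Rb > Mg: relative to Mg, both the across-period and down-group shifts push Rb's atomic radius up.
For reference (pm): B 85, C 75, Mg 139, Rb 210.
So from smallest to largest: C < B < Mg < Rb.

C, B, Mg, Rb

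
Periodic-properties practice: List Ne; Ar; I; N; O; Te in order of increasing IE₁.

Te < I < O < N < Ar < Ne

IE₁ increases left→right with effective nuclear charge and decreases top→bottom as the valence shell moves farther out.
Here both period and group differ, so the two effects have to be weighed against each other.
I > Te: I lies to the right of Te in period 5, so the across-period effect alone puts I higher.
O > I: the two effects oppose for this pair; the down-group effect wins (1314 vs 1008 kJ/mol).
N > O: this pair runs against the simple trend — see the exception note.
Ar > N: the two effects oppose for this pair; the across-period effect wins (1521 vs 1402 kJ/mol).
Ne > Ar: they share group 18; the group trend gives Ne the larger value.
Note the exception: N has a higher first ionization energy than O, contrary to the simple trend — pairing an electron in O's 2p⁴ costs repulsion energy, so O ionizes more easily than half-filled N (2p³).
Tabulated first ionization energy (kJ/mol): N 1402, O 1314, Ne 2081, Ar 1521, Te 869, I 1008.
So from lowest to highest: Te < I < O < N < Ar < Ne.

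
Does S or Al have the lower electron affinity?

Al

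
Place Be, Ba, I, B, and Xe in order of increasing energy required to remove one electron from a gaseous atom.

Ba < B < Be < I < Xe

Be is in period 2, group 2; B is in period 2, group 13; I is in period 5, group 17; Xe is in period 5, group 18; Ba is in period 6, group 2.
IE₁ increases left→right with effective nuclear charge and decreases top→bottom as the valence shell moves farther out.
These span different periods and groups, so the two trends combine.
B > Ba: relative to Ba, both the across-period and down-group shifts push B's first ionization energy up.
Be > B: this pair runs against the simple trend — see the exception note.
I > Be: period and group pull opposite ways; the across-period shift dominates (1008 vs 900 kJ/mol).
Xe > I: Xe lies to the right of I in period 5, so the across-period effect alone puts Xe higher.
Note the exception: Be has a higher first ionization energy than B, contrary to the simple trend — removing B's lone 2p electron is easier than breaking Be's filled 2s².
Approximate values (kJ/mol): Be 900, B 801, I 1008, Xe 1170, Ba 503.
So from lowest to highest: Ba < B < Be < I < Xe.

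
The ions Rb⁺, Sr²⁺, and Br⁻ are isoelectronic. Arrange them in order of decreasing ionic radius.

Br⁻ > Rb⁺ > Sr²⁺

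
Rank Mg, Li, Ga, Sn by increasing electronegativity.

Li, Mg, Ga, Sn

Smaller atoms with higher effective nuclear charge are more electronegative.
A diagonal step moves right (one effect) and down (the opposite effect) at once.
Mg > Li: the two effects oppose for this pair; the across-period effect wins (1.31 vs 0.98).
Ga > Mg: period and group pull opposite ways; the across-period shift dominates (1.81 vs 1.31).
Sn > Ga: the two effects oppose for this pair; the across-period effect wins (1.96 vs 1.81).
Approximate values (Pauling): Li 0.98, Mg 1.31, Ga 1.81, Sn 1.96.
So from lowest to highest: Li < Mg < Ga < Sn.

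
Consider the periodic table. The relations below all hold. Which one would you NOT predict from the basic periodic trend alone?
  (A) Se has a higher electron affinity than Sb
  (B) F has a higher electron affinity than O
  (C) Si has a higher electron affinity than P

The general trend: electron affinity increases across a period and decreases down a group.
(A) Se (period 4, group 16) vs Sb (period 5, group 15): the stated order agrees with the simple trend.
(B) F (period 2, group 17) vs O (period 2, group 16): the stated order agrees with the simple trend.
(C) Si (period 3, group 14) vs P (period 3, group 15): the stated order contradicts the simple trend.
The exception is (C): adding an electron to P's half-filled 3p³ is unfavourable, so Si (3p²) has the more exothermic EA.

(C)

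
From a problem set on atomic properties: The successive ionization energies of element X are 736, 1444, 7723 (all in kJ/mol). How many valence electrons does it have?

2

Look for the largest jump between consecutive ionization energies: IE3/IE2 ≈ 5.3, far larger than any earlier ratio.
That jump marks the point where a core electron is being removed. So the atom has 2 valence electrons.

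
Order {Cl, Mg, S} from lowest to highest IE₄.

S < Cl < Mg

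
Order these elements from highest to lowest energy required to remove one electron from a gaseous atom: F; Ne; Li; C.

Li is in period 2, group 1; C is in period 2, group 14; F is in period 2, group 17; Ne is in period 2, group 18.
Removing the outermost electron gets harder across a period and easier down a group.
All lie in period 2, so first ionization energy increases left to right.
So from highest to lowest: Ne > F > C > Li.

Ne > F > C > Li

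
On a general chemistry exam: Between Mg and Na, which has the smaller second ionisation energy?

Mg

The second ionization energy removes an electron from the +1 ion. For each element: Mg⁺ still has 1 valence electron; Na⁺ is the bare [Ne] core.
Pulling an electron out of a noble-gas core costs far more than removing a remaining valence electron, so Na sits at the high end of IE_2.
The numbers (kJ/mol): Mg 1451, Na 4562.
Hence IE_2: Mg < Na.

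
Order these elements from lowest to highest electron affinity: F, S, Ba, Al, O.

Ba < Al < O < S < F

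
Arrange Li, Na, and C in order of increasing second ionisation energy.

The second ionization energy removes an electron from the +1 ion. For each element: Li⁺ is the bare [He] core; Na⁺ is the bare [Ne] core; C⁺ still has 3 valence electrons.
Breaking into a closed-shell core is much more expensive than removing a leftover valence electron — Na and Li have the largest IE_2 here.
Approximate IE_2 values (kJ/mol): Li 7298, Na 4562, C 2353.
So the second ionization energies run C < Na < Li.

C < Na < Li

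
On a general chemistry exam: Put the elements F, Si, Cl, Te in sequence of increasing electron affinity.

Si < Te < F < Cl

Atoms with high Z_eff and room in the valence shell (especially the halogens) have the most exothermic electron affinities.
Neither a single period nor a single group — weigh both effects.
Te > Si: the two effects oppose for this pair; the across-period effect wins (190 vs 134 kJ/mol).
F > Te: relative to Te, both the across-period and down-group shifts push F's electron affinity up.
Cl > F: this pair runs against the simple trend — see the exception note.
Note the exception: Cl has a higher electron affinity than F, contrary to the simple trend — F's small 2p subshell makes the incoming electron feel strong e⁻–e⁻ repulsion, so Cl actually releases more energy on gaining an electron.
Approximate values (kJ/mol): F 328, Si 134, Cl 349, Te 190.
So from lowest to highest: Si < Te < F < Cl.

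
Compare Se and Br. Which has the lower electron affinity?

Se

Se is in period 4, group 16; Br is in period 4, group 17.
Adding an electron releases more energy for atoms nearer the top right (short of the noble gases).
All lie in period 4, so electron affinity increases left to right.
So Se has the lower electron affinity (Se < Br).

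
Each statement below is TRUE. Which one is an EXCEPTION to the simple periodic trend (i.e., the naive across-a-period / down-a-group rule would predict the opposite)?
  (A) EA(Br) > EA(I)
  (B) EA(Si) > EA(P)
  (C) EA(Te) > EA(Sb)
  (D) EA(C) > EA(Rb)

(B)

The general trend: electron affinity increases across a period and decreases down a group.
(A) Br (period 4, group 17) vs I (period 5, group 17): the stated order agrees with the simple trend.
(B) Si (period 3, group 14) vs P (period 3, group 15): the stated order contradicts the simple trend.
(C) Te (period 5, group 16) vs Sb (period 5, group 15): the stated order agrees with the simple trend.
(D) C (period 2, group 14) vs Rb (period 5, group 1): the stated order agrees with the simple trend.
The exception is (B): adding an electron to P's half-filled 3p³ is unfavourable, so Si (3p²) has the more exothermic EA.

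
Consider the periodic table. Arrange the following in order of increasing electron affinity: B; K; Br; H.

B < K < H < Br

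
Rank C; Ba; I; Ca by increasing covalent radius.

C, I, Ca, Ba

Atomic radius shrinks across a period as nuclear charge pulls the same shell inward, and grows down a group as new shells are added.
These span different periods and groups, so the two trends combine.
I > C: period and group pull opposite ways; the down-group shift dominates (133 vs 75 pm).
Ca > I: period and group pull opposite ways; the across-period shift dominates (171 vs 133 pm).
Ba > Ca: they share group 2; the group trend gives Ba the larger value.
Approximate values (pm): C 75, Ca 171, I 133, Ba 196.
So from smallest to largest: C < I < Ca < Ba.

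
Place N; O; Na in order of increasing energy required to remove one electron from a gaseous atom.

Na < O < N

N is in period 2, group 15; O is in period 2, group 16; Na is in period 3, group 1.
Removing the outermost electron gets harder across a period and easier down a group.
These span different periods and groups, so the two trends combine.
O > Na: relative to Na, both the across-period and down-group shifts push O's first ionization energy up.
N > O: this pair runs against the simple trend — see the exception note.
Note the exception: N has a higher first ionization energy than O, contrary to the simple trend — pairing an electron in O's 2p⁴ costs repulsion energy, so O ionizes more easily than half-filled N (2p³).
Approximate values (kJ/mol): N 1402, O 1314, Na 496.
So from lowest to highest: Na < O < N.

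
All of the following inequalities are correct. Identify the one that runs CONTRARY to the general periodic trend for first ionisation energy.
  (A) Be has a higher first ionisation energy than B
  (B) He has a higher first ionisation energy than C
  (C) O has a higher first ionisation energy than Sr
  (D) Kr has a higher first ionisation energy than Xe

The general trend: first ionisation energy increases across a period and decreases down a group.
(A) Be (period 2, group 2) vs B (period 2, group 13): the stated order contradicts the simple trend.
(B) He (period 1, group 18) vs C (period 2, group 14): the stated order agrees with the simple trend.
(C) O (period 2, group 16) vs Sr (period 5, group 2): the stated order agrees with the simple trend.
(D) Kr (period 4, group 18) vs Xe (period 5, group 18): the stated order agrees with the simple trend.
The exception is (A): removing B's lone 2p electron is easier than breaking Be's filled 2s².

(A)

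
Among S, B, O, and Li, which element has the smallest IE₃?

S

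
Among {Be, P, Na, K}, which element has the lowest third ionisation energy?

The third ionization energy removes an electron from the +2 ion. For each element: Be²⁺ is the bare [He] core; P²⁺ still has 3 valence electrons; Na²⁺ is already 1 electron into the core; K²⁺ is already 1 electron into the core.
Breaking into a closed-shell core is much more expensive than removing a leftover valence electron — K, Na and Be have the largest IE_3 here.
Tabulated IE_3 (kJ/mol): Be 14849, P 2914, Na 6910, K 4420.
So the third ionization energies run P < K < Na < Be.

P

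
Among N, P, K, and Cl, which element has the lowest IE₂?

P

IE_2 is the cost of taking one more electron from the +1 cation: N⁺ still has 4 valence electrons; P⁺ still has 4 valence electrons; K⁺ is the bare [Ar] core; Cl⁺ still has 6 valence electrons.
Core electrons are held far more tightly than valence electrons, so K tops the IE_2 order.
Valence configurations: N⁺ [He]2s²2p², P⁺ [Ne]3s²3p², Cl⁺ [Ne]3s²3p⁴.
The numbers (kJ/mol): N 2856, P 1907, K 3052, Cl 2298.
So the second ionization energies run P < Cl < N < K.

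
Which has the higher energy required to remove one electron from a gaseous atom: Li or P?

Li is in period 2, group 1; P is in period 3, group 15.
First ionization energy rises across a period (greater Z_eff holds electrons more tightly) and falls down a group (valence electrons are farther from the nucleus).
Neither a single period nor a single group — weigh both effects.
P > Li: the two effects oppose for this pair; the across-period effect wins (1012 vs 520 kJ/mol).
Tabulated first ionization energy (kJ/mol): Li 520, P 1012.
So P has the higher energy required to remove one electron from a gaseous atom (P > Li).

P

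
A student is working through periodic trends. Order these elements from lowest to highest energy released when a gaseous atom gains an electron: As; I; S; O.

As < O < S < I

O is in period 2, group 16; S is in period 3, group 16; As is in period 4, group 15; I is in period 5, group 17.
Atoms with high Z_eff and room in the valence shell (especially the halogens) have the most exothermic electron affinities.
These span different periods and groups, so the two trends combine.
O > As: relative to As, both the across-period and down-group shifts push O's electron affinity up.
S > O: this pair runs against the simple trend — see the exception note.
I > S: the two effects oppose for this pair; the across-period effect wins (295 vs 200 kJ/mol).
Note the exception: S has a higher electron affinity than O, contrary to the simple trend — the compact 2p subshell of O repels the added electron more than S's larger 3p does.
Approximate values (kJ/mol): O 141, S 200, As 78, I 295.
So from lowest to highest: As < O < S < I.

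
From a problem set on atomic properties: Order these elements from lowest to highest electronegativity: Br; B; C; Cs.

Cs, B, C, Br

B is in period 2, group 13; C is in period 2, group 14; Br is in period 4, group 17; Cs is in period 6, group 1.
Electronegativity increases across a period and decreases down a group, tracking effective nuclear charge and atomic size.
Neither a single period nor a single group — weigh both effects.
B > Cs: relative to Cs, both the across-period and down-group shifts push B's electronegativity up.
C > B: both are in period 2; the period trend gives C the larger value.
Br > C: period and group pull opposite ways; the across-period shift dominates (2.96 vs 2.55).
Approximate values (Pauling): B 2.04, C 2.55, Br 2.96, Cs 0.79.
So from lowest to highest: Cs < B < C < Br.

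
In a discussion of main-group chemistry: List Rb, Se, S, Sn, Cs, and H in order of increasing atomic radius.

H < S < Se < Sn < Rb < Cs

H is in period 1, group 1; S is in period 3, group 16; Se is in period 4, group 16; Rb is in period 5, group 1; Sn is in period 5, group 14; Cs is in period 6, group 1.
Atomic radius shrinks across a period as nuclear charge pulls the same shell inward, and grows down a group as new shells are added.
Neither a single period nor a single group — weigh both effects.
S > H: the two effects oppose for this pair; the down-group effect wins (103 vs 32 pm).
Se > S: they share group 16; the group trend gives Se the larger value.
Sn > Se: both effects reinforce here, so Sn is clearly the larger of the two.
Rb > Sn: Rb lies to the left of Sn in period 5, so the across-period effect alone puts Rb larger.
Cs > Rb: Cs sits below Rb in group 1, so the down-group effect alone puts Cs larger.
Tabulated atomic radius (pm): H 32, S 103, Se 116, Rb 210, Sn 140, Cs 232.
So from smallest to largest: H < S < Se < Sn < Rb < Cs.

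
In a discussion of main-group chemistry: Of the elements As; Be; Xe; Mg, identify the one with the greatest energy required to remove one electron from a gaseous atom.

First ionization energy rises across a period (greater Z_eff holds electrons more tightly) and falls down a group (valence electrons are farther from the nucleus).
These span different periods and groups, so the two trends combine.
Be > Mg: Be sits above Mg in group 2, so the down-group effect alone puts Be higher.
As > Be: period and group pull opposite ways; the across-period shift dominates (947 vs 900 kJ/mol).
Xe > As: the two effects oppose for this pair; the across-period effect wins (1170 vs 947 kJ/mol).
For reference (kJ/mol): Be 900, Mg 738, As 947, Xe 1170.
The greatest energy required to remove one electron from a gaseous atom among these belongs to Xe.

Xe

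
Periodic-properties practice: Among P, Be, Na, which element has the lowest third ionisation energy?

IE_3 is the cost of taking one more electron from the +2 cation: P²⁺ still has 3 valence electrons; Be²⁺ is the bare [He] core; Na²⁺ is already 1 electron into the core.
Pulling an electron out of a noble-gas core costs far more than removing a remaining valence electron, so Na and Be sit at the high end of IE_3.
Tabulated IE_3 (kJ/mol): P 2914, Be 14849, Na 6910.
Hence IE_3: P < Na < Be.

P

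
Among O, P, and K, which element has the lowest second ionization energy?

IE_2 is the cost of taking one more electron from the +1 cation: O⁺ still has 5 valence electrons; P⁺ still has 4 valence electrons; K⁺ is the bare [Ar] core.
Usually core removal costs more than valence removal, but here the competition is close: a tightly held n=2 valence electron can cost more to remove than an n=3 core electron, so the actual values have to decide it.
Valence configurations: O⁺ [He]2s²2p³, P⁺ [Ne]3s²3p².
Tabulated IE_2 (kJ/mol): O 3388, P 1907, K 3052.
Hence IE_2: P < K < O.

P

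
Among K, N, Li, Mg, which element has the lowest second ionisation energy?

IE_2 is the cost of taking one more electron from the +1 cation: K⁺ is the bare [Ar] core; N⁺ still has 4 valence electrons; Li⁺ is the bare [He] core; Mg⁺ still has 1 valence electron.
Breaking into a closed-shell core is much more expensive than removing a leftover valence electron — K and Li have the largest IE_2 here.
Valence configurations: N⁺ [He]2s²2p², Mg⁺ [Ne]3s¹.
Tabulated IE_2 (kJ/mol): K 3052, N 2856, Li 7298, Mg 1451.
Hence IE_2: Mg < N < K < Li.

Mg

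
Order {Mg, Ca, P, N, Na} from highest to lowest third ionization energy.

IE_3 is the cost of taking one more electron from the +2 cation: Mg²⁺ is the bare [Ne] core; Ca²⁺ is the bare [Ar] core; P²⁺ still has 3 valence electrons; N²⁺ still has 3 valence electrons; Na²⁺ is already 1 electron into the core.
Breaking into a closed-shell core is much more expensive than removing a leftover valence electron — Ca, Na and Mg have the largest IE_3 here.
Valence configurations: P²⁺ [Ne]3s²3p¹, N²⁺ [He]2s²2p¹.
The numbers (kJ/mol): Mg 7733, Ca 4912, P 2914, N 4578, Na 6910.
Hence IE_3: P < N < Ca < Na < Mg.

Mg > Na > Ca > N > P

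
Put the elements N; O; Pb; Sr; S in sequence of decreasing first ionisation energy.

N is in period 2, group 15; O is in period 2, group 16; S is in period 3, group 16; Sr is in period 5, group 2; Pb is in period 6, group 14.
Removing the outermost electron gets harder across a period and easier down a group.
Here both period and group differ, so the two effects have to be weighed against each other.
Pb > Sr: the two effects oppose for this pair; the across-period effect wins (716 vs 550 kJ/mol).
S > Pb: both effects reinforce here, so S is clearly the higher of the two.
O > S: they share group 16; the group trend gives O the larger value.
N > O: this pair runs against the simple trend — see the exception note.
Note the exception: N has a higher first ionization energy than O, contrary to the simple trend — pairing an electron in O's 2p⁴ costs repulsion energy, so O ionizes more easily than half-filled N (2p³).
For reference (kJ/mol): N 1402, O 1314, S 1000, Sr 550, Pb 716.
So from highest to lowest: N > O > S > Pb > Sr.

N > O > S > Pb > Sr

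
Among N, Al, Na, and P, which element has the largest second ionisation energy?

Na

After 1 electron has been removed, what remains? N⁺ still has 4 valence electrons; Al⁺ still has 2 valence electrons; Na⁺ is the bare [Ne] core; P⁺ still has 4 valence electrons.
Breaking into a closed-shell core is much more expensive than removing a leftover valence electron — Na has the largest IE_2 here.
Valence configurations: N⁺ [He]2s²2p², Al⁺ [Ne]3s², P⁺ [Ne]3s²3p².
The numbers (kJ/mol): N 2856, Al 1817, Na 4562, P 1907.
Putting it together, IE_2: Al < P < N < Na.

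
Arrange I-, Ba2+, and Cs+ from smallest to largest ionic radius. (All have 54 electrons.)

Ba2+, Cs+, I-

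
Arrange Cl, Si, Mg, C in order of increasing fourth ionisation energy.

Si < Cl < C < Mg

IE_4 is the cost of taking one more electron from the +3 cation: Cl³⁺ still has 4 valence electrons; Si³⁺ still has 1 valence electron; Mg³⁺ is already 1 electron into the core; C³⁺ still has 1 valence electron.
Breaking into a closed-shell core is much more expensive than removing a leftover valence electron — Mg has the largest IE_4 here.
Valence configurations: Cl³⁺ [Ne]3s²3p², Si³⁺ [Ne]3s¹, C³⁺ [He]2s¹.
The numbers (kJ/mol): Cl 5159, Si 4356, Mg 10543, C 6223.
Overall IE_4 order: Si < Cl < C < Mg.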